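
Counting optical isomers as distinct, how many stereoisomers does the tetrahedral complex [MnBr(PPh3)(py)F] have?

Only one geometric arrangement is possible; it has no improper symmetry element, so it exists as a pair of enantiomers (2 stereoisomers).

2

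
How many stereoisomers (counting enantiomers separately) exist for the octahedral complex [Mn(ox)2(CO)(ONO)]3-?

In an octahedral complex each vertex has one trans partner and four cis neighbours.
Each ox is bidentate and must span two cis positions.
The distinct arrangements are (2 in all): CO and ONO mutually trans; CO and ONO mutually cis (chiral).
One of these lacks any improper symmetry element and so occurs as an enantiomeric pair, giving 2 + 1 = 3 stereoisomers in total.

3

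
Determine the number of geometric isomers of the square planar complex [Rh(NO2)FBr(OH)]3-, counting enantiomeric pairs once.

There are 3 geometric isomers: (Br/NO2 trans, F/OH trans); (Br/OH trans, F/NO2 trans); (Br/F trans, NO2/OH trans).

3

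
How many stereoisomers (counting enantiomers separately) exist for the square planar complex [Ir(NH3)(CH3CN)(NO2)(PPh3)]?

3

In a square planar complex each vertex has one trans partner and two cis neighbours.
Systematic placement gives 3 geometric isomers: (CH3CN/NO2 trans, NH3/PPh3 trans); (CH3CN/PPh3 trans, NH3/NO2 trans); (CH3CN/NH3 trans, NO2/PPh3 trans).
Each arrangement has an internal mirror plane or centre of symmetry, so none is chiral.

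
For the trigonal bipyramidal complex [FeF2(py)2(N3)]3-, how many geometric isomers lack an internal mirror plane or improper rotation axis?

In a trigonal bipyramid the two axial positions differ from the three equatorial ones.
Exhaustive case analysis gives 5 geometric isomers.
One of these lacks any improper symmetry element and so occurs as an enantiomeric pair, giving 5 + 1 = 6 stereoisomers in total.

1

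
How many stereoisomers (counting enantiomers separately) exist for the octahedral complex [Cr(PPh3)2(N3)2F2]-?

The six octahedral sites form three mutually perpendicular trans pairs.
The distinct arrangements are (5 in all): PPh3 trans, N3 trans, F trans; PPh3 cis, N3 cis, F trans; PPh3 trans, N3 cis, F cis; PPh3 cis, N3 cis, F cis (chiral); PPh3 cis, N3 trans, F cis.
One of these lacks any improper symmetry element and so occurs as an enantiomeric pair, giving 5 + 1 = 6 stereoisomers in total.

6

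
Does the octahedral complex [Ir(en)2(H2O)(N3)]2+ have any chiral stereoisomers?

yes

The six octahedral sites form three mutually perpendicular trans pairs.
Each en is bidentate and must span two cis positions.
Working through the distinct placements yields 2 geometric isomers: H2O and N3 mutually trans; H2O and N3 mutually cis (chiral).
One of these lacks any improper symmetry element and so occurs as an enantiomeric pair, giving 2 + 1 = 3 stereoisomers in total.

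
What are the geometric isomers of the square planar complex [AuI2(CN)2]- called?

cis and trans

Working through the distinct placements yields 2 geometric isomers: I cis; I trans.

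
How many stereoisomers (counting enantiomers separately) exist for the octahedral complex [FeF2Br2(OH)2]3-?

6

The six octahedral sites form three mutually perpendicular trans pairs.
The distinct arrangements are (5 in all): F trans, Br trans, OH trans; F cis, Br trans, OH cis; F cis, Br cis, OH trans; F cis, Br cis, OH cis (chiral); F trans, Br cis, OH cis.
One of these lacks any improper symmetry element and so occurs as an enantiomeric pair, giving 5 + 1 = 6 stereoisomers in total.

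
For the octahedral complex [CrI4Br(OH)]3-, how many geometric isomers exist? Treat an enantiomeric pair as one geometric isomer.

2

There are 2 geometric isomers: Br and OH mutually cis; Br and OH mutually trans.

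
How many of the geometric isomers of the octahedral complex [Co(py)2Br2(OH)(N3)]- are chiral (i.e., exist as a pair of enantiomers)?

2

The six octahedral sites form three mutually perpendicular trans pairs.
Working through the distinct placements yields 6 geometric isomers: py trans, Br trans; py cis, Br trans; py trans, Br cis; py cis, Br cis (3 arrangements, 2 chiral).
Of these, 2 lack any improper symmetry element and so occur as enantiomeric pairs, giving 6 + 2 = 8 stereoisomers in total.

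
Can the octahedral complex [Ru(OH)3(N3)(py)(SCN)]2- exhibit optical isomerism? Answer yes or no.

yes

An octahedron has six vertices in three trans pairs; every non-trans pair is cis.
Systematic placement gives 4 geometric isomers: OH mer (3 arrangements); OH fac (chiral).
One of these lacks any improper symmetry element and so occurs as an enantiomeric pair, giving 4 + 1 = 5 stereoisomers in total.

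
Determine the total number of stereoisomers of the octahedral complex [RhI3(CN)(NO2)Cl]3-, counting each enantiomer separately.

In an octahedral complex each vertex has one trans partner and four cis neighbours.
Working through the distinct placements yields 4 geometric isomers: I mer (3 arrangements); I fac (chiral).
One of these lacks any improper symmetry element and so occurs as an enantiomeric pair, giving 4 + 1 = 5 stereoisomers in total.

5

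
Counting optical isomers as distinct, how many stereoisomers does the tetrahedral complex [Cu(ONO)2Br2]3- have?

Only one geometric arrangement is possible.

1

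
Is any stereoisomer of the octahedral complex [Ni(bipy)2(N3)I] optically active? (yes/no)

yes

An octahedron has six vertices in three trans pairs; every non-trans pair is cis.
Each bipy is bidentate and must span two cis positions.
Working through the distinct placements yields 2 geometric isomers: N3 and I mutually trans; N3 and I mutually cis (chiral).
One of these lacks any improper symmetry element and so occurs as an enantiomeric pair, giving 2 + 1 = 3 stereoisomers in total.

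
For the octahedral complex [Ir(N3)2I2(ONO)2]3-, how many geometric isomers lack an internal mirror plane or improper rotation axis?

The distinct arrangements are (5 in all): N3 trans, I trans, ONO trans; N3 cis, I trans, ONO cis; N3 cis, I cis, ONO trans; N3 cis, I cis, ONO cis (chiral); N3 trans, I cis, ONO cis.
One of these lacks any improper symmetry element and so occurs as an enantiomeric pair, giving 5 + 1 = 6 stereoisomers in total.

1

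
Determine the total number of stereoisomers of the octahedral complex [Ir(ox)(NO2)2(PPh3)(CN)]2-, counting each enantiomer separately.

An octahedron has six vertices in three trans pairs; every non-trans pair is cis.
Each ox is bidentate and must span two cis positions.
Working through the distinct placements yields 4 geometric isomers: NO2 cis (3 arrangements, 2 chiral); NO2 trans.
Of these, 2 lack any improper symmetry element and so occur as enantiomeric pairs, giving 4 + 2 = 6 stereoisomers in total.

6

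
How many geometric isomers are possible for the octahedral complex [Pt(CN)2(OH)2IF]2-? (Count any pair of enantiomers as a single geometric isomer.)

6

An octahedron has six vertices in three trans pairs; every non-trans pair is cis.
Systematic placement gives 6 geometric isomers: CN trans, OH trans; CN trans, OH cis; CN cis, OH trans; CN cis, OH cis (3 arrangements, 2 chiral).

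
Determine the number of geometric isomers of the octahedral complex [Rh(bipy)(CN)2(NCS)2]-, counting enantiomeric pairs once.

An octahedron has six vertices in three trans pairs; every non-trans pair is cis.
Each bipy is bidentate and must span two cis positions.
The distinct arrangements are (3 in all): CN trans, NCS cis; CN cis, NCS cis (chiral); CN cis, NCS trans.

3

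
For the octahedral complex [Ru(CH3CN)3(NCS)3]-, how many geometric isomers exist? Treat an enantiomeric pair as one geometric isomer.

2

The six octahedral sites form three mutually perpendicular trans pairs.
There are 2 geometric isomers: CH3CN mer; CH3CN fac.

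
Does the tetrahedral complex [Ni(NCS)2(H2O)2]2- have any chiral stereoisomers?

In a tetrahedral complex all four positions are equivalent and every pair of ligands is adjacent — there is no cis/trans distinction.
Only one geometric arrangement is possible.

no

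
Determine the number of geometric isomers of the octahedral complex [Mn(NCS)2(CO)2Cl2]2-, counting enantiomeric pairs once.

5

In an octahedral complex each vertex has one trans partner and four cis neighbours.
Systematic placement gives 5 geometric isomers: NCS trans, CO trans, Cl trans; NCS cis, CO trans, Cl cis; NCS trans, CO cis, Cl cis; NCS cis, CO cis, Cl cis (chiral); NCS cis, CO cis, Cl trans.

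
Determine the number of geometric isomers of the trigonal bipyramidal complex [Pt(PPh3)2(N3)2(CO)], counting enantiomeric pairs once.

In a trigonal bipyramid the two axial positions differ from the three equatorial ones.
Exhaustive case analysis gives 5 geometric isomers.

5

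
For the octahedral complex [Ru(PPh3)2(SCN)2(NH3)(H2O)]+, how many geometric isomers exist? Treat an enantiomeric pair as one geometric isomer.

6

In an octahedral complex each vertex has one trans partner and four cis neighbours.
The distinct arrangements are (6 in all): PPh3 trans, SCN trans; PPh3 cis, SCN cis (3 arrangements, 2 chiral); PPh3 cis, SCN trans; PPh3 trans, SCN cis.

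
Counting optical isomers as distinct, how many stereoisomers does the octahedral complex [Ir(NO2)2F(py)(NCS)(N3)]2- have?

In an octahedral complex each vertex has one trans partner and four cis neighbours.
Systematic enumeration (placing each ligand type in turn and discarding arrangements equivalent by rotation or reflection) gives 9 geometric isomers.
Of these, 6 lack any improper symmetry element and so occur as enantiomeric pairs, giving 9 + 6 = 15 stereoisomers in total.

15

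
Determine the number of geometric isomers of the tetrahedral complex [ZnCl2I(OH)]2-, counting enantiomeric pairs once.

In a tetrahedral complex all four positions are equivalent and every pair of ligands is adjacent — there is no cis/trans distinction.
Only one geometric arrangement is possible.

1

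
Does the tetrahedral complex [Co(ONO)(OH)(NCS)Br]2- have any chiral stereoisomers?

In a tetrahedral complex all four positions are equivalent and every pair of ligands is adjacent — there is no cis/trans distinction.
Only one geometric arrangement is possible; it has no improper symmetry element, so it exists as a pair of enantiomers (2 stereoisomers).

yes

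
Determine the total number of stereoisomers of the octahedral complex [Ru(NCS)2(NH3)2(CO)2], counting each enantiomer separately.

6

An octahedron has six vertices in three trans pairs; every non-trans pair is cis.
The distinct arrangements are (5 in all): NCS trans, NH3 trans, CO trans; NCS cis, NH3 cis, CO trans; NCS cis, NH3 trans, CO cis; NCS cis, NH3 cis, CO cis (chiral); NCS trans, NH3 cis, CO cis.
One of these lacks any improper symmetry element and so occurs as an enantiomeric pair, giving 5 + 1 = 6 stereoisomers in total.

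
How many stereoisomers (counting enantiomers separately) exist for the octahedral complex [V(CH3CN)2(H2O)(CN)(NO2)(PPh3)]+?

The six octahedral sites form three mutually perpendicular trans pairs.
Exhaustive case analysis gives 9 geometric isomers.
Of these, 6 lack any improper symmetry element and so occur as enantiomeric pairs, giving 9 + 6 = 15 stereoisomers in total.

15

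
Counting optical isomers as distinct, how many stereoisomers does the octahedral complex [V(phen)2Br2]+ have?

In an octahedral complex each vertex has one trans partner and four cis neighbours.
Each phen is bidentate and must span two cis positions.
There are 2 geometric isomers: Br trans; Br cis (chiral).
One of these lacks any improper symmetry element and so occurs as an enantiomeric pair, giving 2 + 1 = 3 stereoisomers in total.

3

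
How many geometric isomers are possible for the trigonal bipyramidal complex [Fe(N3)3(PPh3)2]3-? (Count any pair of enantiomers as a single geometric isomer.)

3

A trigonal bipyramid has two axial and three equatorial sites, which are chemically inequivalent.
Working through the distinct placements yields 3 geometric isomers: PPh3 both equatorial; PPh3 one axial, one equatorial; PPh3 both axial.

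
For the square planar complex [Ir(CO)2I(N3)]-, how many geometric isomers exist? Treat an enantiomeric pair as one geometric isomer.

A square has two trans pairs of vertices; adjacent vertices are cis.
The distinct arrangements are (2 in all): CO cis; CO trans.

2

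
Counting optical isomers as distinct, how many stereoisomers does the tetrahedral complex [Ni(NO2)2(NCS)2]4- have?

1

In a tetrahedral complex all four positions are equivalent and every pair of ligands is adjacent — there is no cis/trans distinction.
Only one geometric arrangement is possible.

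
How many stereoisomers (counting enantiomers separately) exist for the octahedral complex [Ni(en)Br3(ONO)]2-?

2

An octahedron has six vertices in three trans pairs; every non-trans pair is cis.
Each en is bidentate and must span two cis positions.
There are 2 geometric isomers: Br mer; Br fac.
Each arrangement has an internal mirror plane or centre of symmetry, so none is chiral.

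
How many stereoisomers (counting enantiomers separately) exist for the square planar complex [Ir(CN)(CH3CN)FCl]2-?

In a square planar complex each vertex has one trans partner and two cis neighbours.
There are 3 geometric isomers: (CH3CN/Cl trans, CN/F trans); (CH3CN/F trans, CN/Cl trans); (CH3CN/CN trans, Cl/F trans).
Each arrangement has an internal mirror plane or centre of symmetry, so none is chiral.

3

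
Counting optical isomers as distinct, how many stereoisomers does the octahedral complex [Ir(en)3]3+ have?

2

The six octahedral sites form three mutually perpendicular trans pairs.
Each en is bidentate and must span two cis positions.
Only one geometric arrangement is possible; it has no improper symmetry element, so it exists as a pair of enantiomers (2 stereoisomers).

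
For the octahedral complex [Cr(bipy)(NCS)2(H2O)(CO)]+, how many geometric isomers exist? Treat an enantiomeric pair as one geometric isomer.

The six octahedral sites form three mutually perpendicular trans pairs.
Each bipy is bidentate and must span two cis positions.
There are 4 geometric isomers: NCS cis (3 arrangements, 2 chiral); NCS trans.

4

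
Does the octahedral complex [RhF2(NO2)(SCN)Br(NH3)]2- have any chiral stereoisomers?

An octahedron has six vertices in three trans pairs; every non-trans pair is cis.
Systematic enumeration (placing each ligand type in turn and discarding arrangements equivalent by rotation or reflection) gives 9 geometric isomers.
Of these, 6 lack any improper symmetry element and so occur as enantiomeric pairs, giving 9 + 6 = 15 stereoisomers in total.

yes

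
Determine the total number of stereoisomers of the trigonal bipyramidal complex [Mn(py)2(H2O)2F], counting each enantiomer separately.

6

In a trigonal bipyramid the two axial positions differ from the three equatorial ones.
Exhaustive case analysis gives 5 geometric isomers.
One of these lacks any improper symmetry element and so occurs as an enantiomeric pair, giving 5 + 1 = 6 stereoisomers in total.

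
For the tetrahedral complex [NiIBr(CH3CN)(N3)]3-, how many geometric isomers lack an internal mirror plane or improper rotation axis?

1

All four vertices of a tetrahedron are equivalent and mutually adjacent, so cis/trans isomerism cannot arise.
Only one geometric arrangement is possible; it has no improper symmetry element, so it exists as a pair of enantiomers (2 stereoisomers).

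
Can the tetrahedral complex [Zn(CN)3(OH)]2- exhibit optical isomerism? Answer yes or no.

no

Only one geometric arrangement is possible.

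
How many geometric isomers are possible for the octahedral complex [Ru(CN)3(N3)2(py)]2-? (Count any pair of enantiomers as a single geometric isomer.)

In an octahedral complex each vertex has one trans partner and four cis neighbours.
Systematic placement gives 3 geometric isomers: CN mer, N3 cis; CN mer, N3 trans; CN fac, N3 cis.

3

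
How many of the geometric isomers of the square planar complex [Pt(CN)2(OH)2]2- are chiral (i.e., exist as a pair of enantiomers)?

A square has two trans pairs of vertices; adjacent vertices are cis.
Working through the distinct placements yields 2 geometric isomers: CN cis; CN trans.
Each arrangement has an internal mirror plane or centre of symmetry, so none is chiral.

0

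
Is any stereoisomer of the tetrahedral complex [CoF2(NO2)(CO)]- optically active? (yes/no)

In a tetrahedral complex all four positions are equivalent and every pair of ligands is adjacent — there is no cis/trans distinction.
Only one geometric arrangement is possible.

no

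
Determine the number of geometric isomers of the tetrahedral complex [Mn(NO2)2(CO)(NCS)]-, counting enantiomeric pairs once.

1

All four vertices of a tetrahedron are equivalent and mutually adjacent, so cis/trans isomerism cannot arise.
Only one geometric arrangement is possible.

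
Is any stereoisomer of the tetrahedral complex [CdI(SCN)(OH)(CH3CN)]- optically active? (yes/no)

yes

In a tetrahedral complex all four positions are equivalent and every pair of ligands is adjacent — there is no cis/trans distinction.
Only one geometric arrangement is possible; it has no improper symmetry element, so it exists as a pair of enantiomers (2 stereoisomers).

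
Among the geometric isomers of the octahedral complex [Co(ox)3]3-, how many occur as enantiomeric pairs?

Each ox is bidentate and must span two cis positions.
Only one geometric arrangement is possible; it has no improper symmetry element, so it exists as a pair of enantiomers (2 stereoisomers).

1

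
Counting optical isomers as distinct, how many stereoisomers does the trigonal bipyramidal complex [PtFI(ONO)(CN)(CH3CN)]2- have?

20

In a trigonal bipyramid the two axial positions differ from the three equatorial ones.
Systematic enumeration (placing each ligand type in turn and discarding arrangements equivalent by rotation or reflection) gives 10 geometric isomers.
Of these, 10 lack any improper symmetry element and so occur as enantiomeric pairs, giving 10 + 10 = 20 stereoisomers in total.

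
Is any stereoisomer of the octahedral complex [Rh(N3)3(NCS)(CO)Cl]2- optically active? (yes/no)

An octahedron has six vertices in three trans pairs; every non-trans pair is cis.
The distinct arrangements are (4 in all): N3 mer (3 arrangements); N3 fac (chiral).
One of these lacks any improper symmetry element and so occurs as an enantiomeric pair, giving 4 + 1 = 5 stereoisomers in total.

yes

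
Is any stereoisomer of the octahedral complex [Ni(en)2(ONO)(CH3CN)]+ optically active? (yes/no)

yes

In an octahedral complex each vertex has one trans partner and four cis neighbours.
Each en is bidentate and must span two cis positions.
Systematic placement gives 2 geometric isomers: ONO and CH3CN mutually trans; ONO and CH3CN mutually cis (chiral).
One of these lacks any improper symmetry element and so occurs as an enantiomeric pair, giving 2 + 1 = 3 stereoisomers in total.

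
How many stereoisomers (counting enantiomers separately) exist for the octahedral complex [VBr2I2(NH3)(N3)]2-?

Working through the distinct placements yields 6 geometric isomers: Br trans, I trans; Br trans, I cis; Br cis, I cis (3 arrangements, 2 chiral); Br cis, I trans.
Of these, 2 lack any improper symmetry element and so occur as enantiomeric pairs, giving 6 + 2 = 8 stereoisomers in total.

8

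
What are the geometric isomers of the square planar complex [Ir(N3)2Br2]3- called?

cis and trans

A square has two trans pairs of vertices; adjacent vertices are cis.
There are 2 geometric isomers: N3 cis; N3 trans.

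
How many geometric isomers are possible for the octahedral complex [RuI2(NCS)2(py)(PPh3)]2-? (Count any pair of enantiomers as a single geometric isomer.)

An octahedron has six vertices in three trans pairs; every non-trans pair is cis.
Working through the distinct placements yields 6 geometric isomers: I trans, NCS trans; I trans, NCS cis; I cis, NCS cis (3 arrangements, 2 chiral); I cis, NCS trans.

6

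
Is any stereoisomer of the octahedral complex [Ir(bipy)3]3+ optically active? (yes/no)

An octahedron has six vertices in three trans pairs; every non-trans pair is cis.
Each bipy is bidentate and must span two cis positions.
Only one geometric arrangement is possible; it has no improper symmetry element, so it exists as a pair of enantiomers (2 stereoisomers).

yes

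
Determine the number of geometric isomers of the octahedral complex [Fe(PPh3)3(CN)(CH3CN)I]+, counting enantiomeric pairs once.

An octahedron has six vertices in three trans pairs; every non-trans pair is cis.
Working through the distinct placements yields 4 geometric isomers: PPh3 mer (3 arrangements); PPh3 fac (chiral).

4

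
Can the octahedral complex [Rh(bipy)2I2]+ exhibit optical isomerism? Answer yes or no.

An octahedron has six vertices in three trans pairs; every non-trans pair is cis.
Each bipy is bidentate and must span two cis positions.
Systematic placement gives 2 geometric isomers: I trans; I cis (chiral).
One of these lacks any improper symmetry element and so occurs as an enantiomeric pair, giving 2 + 1 = 3 stereoisomers in total.

yes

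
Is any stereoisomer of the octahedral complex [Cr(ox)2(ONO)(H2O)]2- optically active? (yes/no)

yes

Each ox is bidentate and must span two cis positions.
The distinct arrangements are (2 in all): ONO and H2O mutually trans; ONO and H2O mutually cis (chiral).
One of these lacks any improper symmetry element and so occurs as an enantiomeric pair, giving 2 + 1 = 3 stereoisomers in total.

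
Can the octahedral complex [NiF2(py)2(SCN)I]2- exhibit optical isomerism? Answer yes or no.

The six octahedral sites form three mutually perpendicular trans pairs.
Working through the distinct placements yields 6 geometric isomers: F trans, py trans; F trans, py cis; F cis, py trans; F cis, py cis (3 arrangements, 2 chiral).
Of these, 2 lack any improper symmetry element and so occur as enantiomeric pairs, giving 6 + 2 = 8 stereoisomers in total.

yes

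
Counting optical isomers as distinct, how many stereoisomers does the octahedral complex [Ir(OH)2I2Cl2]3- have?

The six octahedral sites form three mutually perpendicular trans pairs.
There are 5 geometric isomers: OH trans, I trans, Cl trans; OH cis, I cis, Cl trans; OH trans, I cis, Cl cis; OH cis, I cis, Cl cis (chiral); OH cis, I trans, Cl cis.
One of these lacks any improper symmetry element and so occurs as an enantiomeric pair, giving 5 + 1 = 6 stereoisomers in total.

6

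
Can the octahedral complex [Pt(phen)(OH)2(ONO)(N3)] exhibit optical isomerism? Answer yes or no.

The six octahedral sites form three mutually perpendicular trans pairs.
Each phen is bidentate and must span two cis positions.
The distinct arrangements are (4 in all): OH cis (3 arrangements, 2 chiral); OH trans.
Of these, 2 lack any improper symmetry element and so occur as enantiomeric pairs, giving 4 + 2 = 6 stereoisomers in total.

yes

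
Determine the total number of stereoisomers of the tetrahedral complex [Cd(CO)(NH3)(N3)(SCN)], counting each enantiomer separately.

Only one geometric arrangement is possible; it has no improper symmetry element, so it exists as a pair of enantiomers (2 stereoisomers).

2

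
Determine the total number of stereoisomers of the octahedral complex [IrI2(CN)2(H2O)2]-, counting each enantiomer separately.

The six octahedral sites form three mutually perpendicular trans pairs.
There are 5 geometric isomers: I trans, CN trans, H2O trans; I cis, CN trans, H2O cis; I trans, CN cis, H2O cis; I cis, CN cis, H2O cis (chiral); I cis, CN cis, H2O trans.
One of these lacks any improper symmetry element and so occurs as an enantiomeric pair, giving 5 + 1 = 6 stereoisomers in total.

6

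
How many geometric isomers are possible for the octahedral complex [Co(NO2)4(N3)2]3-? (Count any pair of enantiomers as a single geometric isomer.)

2

The six octahedral sites form three mutually perpendicular trans pairs.
Working through the distinct placements yields 2 geometric isomers: N3 trans; N3 cis.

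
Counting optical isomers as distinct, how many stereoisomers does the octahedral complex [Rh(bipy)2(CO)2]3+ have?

Each bipy is bidentate and must span two cis positions.
The distinct arrangements are (2 in all): CO trans; CO cis (chiral).
One of these lacks any improper symmetry element and so occurs as an enantiomeric pair, giving 2 + 1 = 3 stereoisomers in total.

3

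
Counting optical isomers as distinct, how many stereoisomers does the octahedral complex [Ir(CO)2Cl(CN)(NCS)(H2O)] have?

An octahedron has six vertices in three trans pairs; every non-trans pair is cis.
Exhaustive case analysis gives 9 geometric isomers.
Of these, 6 lack any improper symmetry element and so occur as enantiomeric pairs, giving 9 + 6 = 15 stereoisomers in total.

15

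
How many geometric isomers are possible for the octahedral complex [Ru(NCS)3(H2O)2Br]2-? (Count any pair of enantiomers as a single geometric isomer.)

Systematic placement gives 3 geometric isomers: NCS mer, H2O cis; NCS mer, H2O trans; NCS fac, H2O cis.

3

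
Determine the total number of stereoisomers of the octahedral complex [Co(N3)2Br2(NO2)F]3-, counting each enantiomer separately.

8

Systematic placement gives 6 geometric isomers: N3 cis, Br trans; N3 trans, Br trans; N3 cis, Br cis (3 arrangements, 2 chiral); N3 trans, Br cis.
Of these, 2 lack any improper symmetry element and so occur as enantiomeric pairs, giving 6 + 2 = 8 stereoisomers in total.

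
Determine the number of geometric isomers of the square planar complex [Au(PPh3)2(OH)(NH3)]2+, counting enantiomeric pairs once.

2

Systematic placement gives 2 geometric isomers: PPh3 cis; PPh3 trans.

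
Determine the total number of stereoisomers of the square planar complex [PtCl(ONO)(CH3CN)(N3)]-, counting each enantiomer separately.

3

Systematic placement gives 3 geometric isomers: (CH3CN/N3 trans, Cl/ONO trans); (CH3CN/ONO trans, Cl/N3 trans); (CH3CN/Cl trans, N3/ONO trans).
Each arrangement has an internal mirror plane or centre of symmetry, so none is chiral.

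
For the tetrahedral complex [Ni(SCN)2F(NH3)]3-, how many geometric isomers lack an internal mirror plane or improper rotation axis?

0

All four vertices of a tetrahedron are equivalent and mutually adjacent, so cis/trans isomerism cannot arise.
Only one geometric arrangement is possible.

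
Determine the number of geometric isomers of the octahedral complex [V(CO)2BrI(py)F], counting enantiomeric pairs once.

Exhaustive case analysis gives 9 geometric isomers.

9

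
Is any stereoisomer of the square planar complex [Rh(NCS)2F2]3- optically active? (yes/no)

A square has two trans pairs of vertices; adjacent vertices are cis.
Systematic placement gives 2 geometric isomers: NCS cis; NCS trans.
Each arrangement has an internal mirror plane or centre of symmetry, so none is chiral.

no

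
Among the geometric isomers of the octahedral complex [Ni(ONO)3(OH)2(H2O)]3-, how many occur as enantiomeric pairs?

0

There are 3 geometric isomers: ONO mer, OH cis; ONO mer, OH trans; ONO fac, OH cis.
Each arrangement has an internal mirror plane or centre of symmetry, so none is chiral.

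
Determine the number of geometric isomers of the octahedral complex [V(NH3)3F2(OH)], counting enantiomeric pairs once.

3

In an octahedral complex each vertex has one trans partner and four cis neighbours.
Systematic placement gives 3 geometric isomers: NH3 mer, F trans; NH3 fac, F cis; NH3 mer, F cis.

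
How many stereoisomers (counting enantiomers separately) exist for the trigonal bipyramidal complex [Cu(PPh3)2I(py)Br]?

A trigonal bipyramid has two axial and three equatorial sites, which are chemically inequivalent.
Exhaustive case analysis gives 7 geometric isomers.
Of these, 3 lack any improper symmetry element and so occur as enantiomeric pairs, giving 7 + 3 = 10 stereoisomers in total.

10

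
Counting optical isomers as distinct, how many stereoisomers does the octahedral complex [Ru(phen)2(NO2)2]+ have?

In an octahedral complex each vertex has one trans partner and four cis neighbours.
Each phen is bidentate and must span two cis positions.
Systematic placement gives 2 geometric isomers: NO2 trans; NO2 cis (chiral).
One of these lacks any improper symmetry element and so occurs as an enantiomeric pair, giving 2 + 1 = 3 stereoisomers in total.

3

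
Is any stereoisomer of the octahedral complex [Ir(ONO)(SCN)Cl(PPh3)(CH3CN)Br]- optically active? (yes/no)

An octahedron has six vertices in three trans pairs; every non-trans pair is cis.
Exhaustive case analysis gives 15 geometric isomers.
Of these, 15 lack any improper symmetry element and so occur as enantiomeric pairs, giving 15 + 15 = 30 stereoisomers in total.

yes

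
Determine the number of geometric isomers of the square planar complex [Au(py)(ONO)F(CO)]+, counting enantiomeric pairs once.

3

In a square planar complex each vertex has one trans partner and two cis neighbours.
The distinct arrangements are (3 in all): (CO/ONO trans, F/py trans); (CO/py trans, F/ONO trans); (CO/F trans, ONO/py trans).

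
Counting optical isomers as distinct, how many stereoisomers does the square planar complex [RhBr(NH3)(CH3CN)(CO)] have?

There are 3 geometric isomers: (Br/CO trans, CH3CN/NH3 trans); (Br/NH3 trans, CH3CN/CO trans); (Br/CH3CN trans, CO/NH3 trans).
Each arrangement has an internal mirror plane or centre of symmetry, so none is chiral.

3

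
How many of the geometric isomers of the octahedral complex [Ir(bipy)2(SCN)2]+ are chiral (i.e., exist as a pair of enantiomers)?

1

The six octahedral sites form three mutually perpendicular trans pairs.
Each bipy is bidentate and must span two cis positions.
The distinct arrangements are (2 in all): SCN trans; SCN cis (chiral).
One of these lacks any improper symmetry element and so occurs as an enantiomeric pair, giving 2 + 1 = 3 stereoisomers in total.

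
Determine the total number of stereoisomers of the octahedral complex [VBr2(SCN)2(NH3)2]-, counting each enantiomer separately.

6

In an octahedral complex each vertex has one trans partner and four cis neighbours.
Working through the distinct placements yields 5 geometric isomers: Br trans, SCN trans, NH3 trans; Br trans, SCN cis, NH3 cis; Br cis, SCN trans, NH3 cis; Br cis, SCN cis, NH3 cis (chiral); Br cis, SCN cis, NH3 trans.
One of these lacks any improper symmetry element and so occurs as an enantiomeric pair, giving 5 + 1 = 6 stereoisomers in total.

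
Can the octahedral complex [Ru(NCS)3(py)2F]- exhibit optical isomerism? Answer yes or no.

The six octahedral sites form three mutually perpendicular trans pairs.
The distinct arrangements are (3 in all): NCS mer, py trans; NCS fac, py cis; NCS mer, py cis.
Each arrangement has an internal mirror plane or centre of symmetry, so none is chiral.

no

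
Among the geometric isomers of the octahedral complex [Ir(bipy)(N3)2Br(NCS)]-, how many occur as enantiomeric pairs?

An octahedron has six vertices in three trans pairs; every non-trans pair is cis.
Each bipy is bidentate and must span two cis positions.
Working through the distinct placements yields 4 geometric isomers: N3 cis (3 arrangements, 2 chiral); N3 trans.
Of these, 2 lack any improper symmetry element and so occur as enantiomeric pairs, giving 4 + 2 = 6 stereoisomers in total.

2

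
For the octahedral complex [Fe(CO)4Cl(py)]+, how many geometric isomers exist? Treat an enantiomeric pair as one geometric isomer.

The six octahedral sites form three mutually perpendicular trans pairs.
The distinct arrangements are (2 in all): Cl and py mutually trans; Cl and py mutually cis.

2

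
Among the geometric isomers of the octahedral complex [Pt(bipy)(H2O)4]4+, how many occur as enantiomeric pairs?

0

Each bipy is bidentate and must span two cis positions.
Only one geometric arrangement is possible.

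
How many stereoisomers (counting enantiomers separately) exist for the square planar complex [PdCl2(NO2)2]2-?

2

In a square planar complex each vertex has one trans partner and two cis neighbours.
Systematic placement gives 2 geometric isomers: Cl cis; Cl trans.
Each arrangement has an internal mirror plane or centre of symmetry, so none is chiral.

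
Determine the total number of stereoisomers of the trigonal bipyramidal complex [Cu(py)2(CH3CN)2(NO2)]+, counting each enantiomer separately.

A trigonal bipyramid has two axial and three equatorial sites, which are chemically inequivalent.
Placing the ligands in turn and identifying arrangements related by rotation or reflection leaves 5 distinct geometric isomers.
One of these lacks any improper symmetry element and so occurs as an enantiomeric pair, giving 5 + 1 = 6 stereoisomers in total.

6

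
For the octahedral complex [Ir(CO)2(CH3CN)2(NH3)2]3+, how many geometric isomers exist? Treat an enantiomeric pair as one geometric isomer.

5

There are 5 geometric isomers: CO trans, CH3CN trans, NH3 trans; CO cis, CH3CN trans, NH3 cis; CO cis, CH3CN cis, NH3 trans; CO cis, CH3CN cis, NH3 cis (chiral); CO trans, CH3CN cis, NH3 cis.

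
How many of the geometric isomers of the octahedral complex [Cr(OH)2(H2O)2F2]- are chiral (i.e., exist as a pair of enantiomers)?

1

An octahedron has six vertices in three trans pairs; every non-trans pair is cis.
Working through the distinct placements yields 5 geometric isomers: OH trans, H2O trans, F trans; OH cis, H2O cis, F trans; OH trans, H2O cis, F cis; OH cis, H2O cis, F cis (chiral); OH cis, H2O trans, F cis.
One of these lacks any improper symmetry element and so occurs as an enantiomeric pair, giving 5 + 1 = 6 stereoisomers in total.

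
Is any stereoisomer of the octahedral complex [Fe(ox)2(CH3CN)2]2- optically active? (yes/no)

yes

In an octahedral complex each vertex has one trans partner and four cis neighbours.
Each ox is bidentate and must span two cis positions.
Working through the distinct placements yields 2 geometric isomers: CH3CN trans; CH3CN cis (chiral).
One of these lacks any improper symmetry element and so occurs as an enantiomeric pair, giving 2 + 1 = 3 stereoisomers in total.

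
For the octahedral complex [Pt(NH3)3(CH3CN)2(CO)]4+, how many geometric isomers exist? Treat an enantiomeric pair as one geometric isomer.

The six octahedral sites form three mutually perpendicular trans pairs.
There are 3 geometric isomers: NH3 mer, CH3CN trans; NH3 mer, CH3CN cis; NH3 fac, CH3CN cis.

3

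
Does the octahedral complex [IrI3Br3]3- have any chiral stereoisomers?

no

The six octahedral sites form three mutually perpendicular trans pairs.
There are 2 geometric isomers: I mer; I fac.
Each arrangement has an internal mirror plane or centre of symmetry, so none is chiral.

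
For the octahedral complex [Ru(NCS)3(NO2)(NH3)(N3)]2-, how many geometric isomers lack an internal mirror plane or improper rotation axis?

1

There are 4 geometric isomers: NCS mer (3 arrangements); NCS fac (chiral).
One of these lacks any improper symmetry element and so occurs as an enantiomeric pair, giving 4 + 1 = 5 stereoisomers in total.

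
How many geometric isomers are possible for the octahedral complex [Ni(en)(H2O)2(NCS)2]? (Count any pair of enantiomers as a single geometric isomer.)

3

Each en is bidentate and must span two cis positions.
Working through the distinct placements yields 3 geometric isomers: H2O trans, NCS cis; H2O cis, NCS cis (chiral); H2O cis, NCS trans.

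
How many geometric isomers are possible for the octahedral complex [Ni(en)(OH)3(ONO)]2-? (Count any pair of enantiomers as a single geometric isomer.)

The six octahedral sites form three mutually perpendicular trans pairs.
Each en is bidentate and must span two cis positions.
Working through the distinct placements yields 2 geometric isomers: OH mer; OH fac.

2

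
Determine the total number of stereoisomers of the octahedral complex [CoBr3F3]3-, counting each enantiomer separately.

2

Working through the distinct placements yields 2 geometric isomers: Br mer; Br fac.
Each arrangement has an internal mirror plane or centre of symmetry, so none is chiral.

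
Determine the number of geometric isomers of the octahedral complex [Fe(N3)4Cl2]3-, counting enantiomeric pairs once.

In an octahedral complex each vertex has one trans partner and four cis neighbours.
Systematic placement gives 2 geometric isomers: Cl trans; Cl cis.

2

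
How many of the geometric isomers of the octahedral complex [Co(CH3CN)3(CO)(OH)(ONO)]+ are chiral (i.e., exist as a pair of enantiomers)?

In an octahedral complex each vertex has one trans partner and four cis neighbours.
Systematic placement gives 4 geometric isomers: CH3CN mer (3 arrangements); CH3CN fac (chiral).
One of these lacks any improper symmetry element and so occurs as an enantiomeric pair, giving 4 + 1 = 5 stereoisomers in total.

1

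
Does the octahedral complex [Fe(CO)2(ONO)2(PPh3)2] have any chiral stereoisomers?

yes

An octahedron has six vertices in three trans pairs; every non-trans pair is cis.
Systematic placement gives 5 geometric isomers: CO trans, ONO trans, PPh3 trans; CO trans, ONO cis, PPh3 cis; CO cis, ONO cis, PPh3 trans; CO cis, ONO cis, PPh3 cis (chiral); CO cis, ONO trans, PPh3 cis.
One of these lacks any improper symmetry element and so occurs as an enantiomeric pair, giving 5 + 1 = 6 stereoisomers in total.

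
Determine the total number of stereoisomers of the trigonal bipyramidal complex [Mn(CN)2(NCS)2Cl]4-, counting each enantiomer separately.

A trigonal bipyramid has two axial and three equatorial sites, which are chemically inequivalent.
Exhaustive case analysis gives 5 geometric isomers.
One of these lacks any improper symmetry element and so occurs as an enantiomeric pair, giving 5 + 1 = 6 stereoisomers in total.

6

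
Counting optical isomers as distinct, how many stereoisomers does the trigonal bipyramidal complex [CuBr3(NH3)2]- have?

In a trigonal bipyramid the two axial positions differ from the three equatorial ones.
The distinct arrangements are (3 in all): NH3 both equatorial; NH3 one axial, one equatorial; NH3 both axial.
Each arrangement has an internal mirror plane or centre of symmetry, so none is chiral.

3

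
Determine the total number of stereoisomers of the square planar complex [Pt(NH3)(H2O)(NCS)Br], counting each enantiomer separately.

In a square planar complex each vertex has one trans partner and two cis neighbours.
The distinct arrangements are (3 in all): (Br/NCS trans, H2O/NH3 trans); (Br/NH3 trans, H2O/NCS trans); (Br/H2O trans, NCS/NH3 trans).
Each arrangement has an internal mirror plane or centre of symmetry, so none is chiral.

3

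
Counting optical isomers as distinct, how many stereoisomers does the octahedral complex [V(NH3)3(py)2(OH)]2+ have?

Working through the distinct placements yields 3 geometric isomers: NH3 mer, py trans; NH3 mer, py cis; NH3 fac, py cis.
Each arrangement has an internal mirror plane or centre of symmetry, so none is chiral.

3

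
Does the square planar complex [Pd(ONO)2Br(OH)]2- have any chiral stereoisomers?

In a square planar complex each vertex has one trans partner and two cis neighbours.
Working through the distinct placements yields 2 geometric isomers: ONO cis; ONO trans.
Each arrangement has an internal mirror plane or centre of symmetry, so none is chiral.

no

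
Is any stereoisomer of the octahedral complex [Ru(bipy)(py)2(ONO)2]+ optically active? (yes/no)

yes

The six octahedral sites form three mutually perpendicular trans pairs.
Each bipy is bidentate and must span two cis positions.
The distinct arrangements are (3 in all): py cis, ONO trans; py trans, ONO cis; py cis, ONO cis (chiral).
One of these lacks any improper symmetry element and so occurs as an enantiomeric pair, giving 3 + 1 = 4 stereoisomers in total.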